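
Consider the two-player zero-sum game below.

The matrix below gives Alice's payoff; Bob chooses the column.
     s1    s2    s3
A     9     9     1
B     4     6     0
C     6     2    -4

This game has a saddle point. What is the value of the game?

1

Row minima: 1, 0, -4 → Alice's maximin is 1.
Column maxima: 9, 9, 1 → Bob's minimax is 1.
They coincide at (A, s3), so the value is 1.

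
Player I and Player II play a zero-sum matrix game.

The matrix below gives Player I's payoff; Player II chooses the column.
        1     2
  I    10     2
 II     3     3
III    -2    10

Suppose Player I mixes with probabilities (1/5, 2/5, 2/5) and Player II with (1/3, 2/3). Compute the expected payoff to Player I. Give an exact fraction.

Against (1/3, 2/3), each row's expected payoff is I: 14/3; II: 3; III: 6.
Taking the (1/5, 2/5, 2/5)-weighted average: (1/5)·(14/3) + (2/5)·(3) + (2/5)·(6) = 68/15.

68/15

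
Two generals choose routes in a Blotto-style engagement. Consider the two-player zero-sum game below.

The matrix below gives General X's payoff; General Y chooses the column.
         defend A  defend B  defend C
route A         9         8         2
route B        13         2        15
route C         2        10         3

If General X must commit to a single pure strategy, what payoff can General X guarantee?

2

The worst-case payoff for each row is route A: 2, route B: 2, route C: 2.
The best of these is 2.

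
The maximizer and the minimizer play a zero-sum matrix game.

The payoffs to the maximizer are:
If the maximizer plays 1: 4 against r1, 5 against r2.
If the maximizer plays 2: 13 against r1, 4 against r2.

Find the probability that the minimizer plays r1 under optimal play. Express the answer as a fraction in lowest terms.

1/10

Row minima are 4 and 4, so the maximizer's maximin is 4; column maxima are 13 and 5, so the minimizer's minimax is 5. These differ, so the equilibrium is in mixed strategies.
Let the minimizer play r1 with probability q. The maximizer is indifferent when 4q + 5(1−q) = 13q + 4(1−q), giving q = 1/10.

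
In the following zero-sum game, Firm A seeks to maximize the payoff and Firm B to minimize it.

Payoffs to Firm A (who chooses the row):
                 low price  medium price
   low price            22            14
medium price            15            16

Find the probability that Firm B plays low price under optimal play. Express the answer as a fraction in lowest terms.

Row minima are 14 and 15, so Firm A's maximin is 15; column maxima are 22 and 16, so Firm B's minimax is 16. These differ, so the equilibrium is in mixed strategies.
Let Firm B play low price with probability q. Firm A is indifferent when 22q + 14(1−q) = 15q + 16(1−q), giving q = 2/9.

2/9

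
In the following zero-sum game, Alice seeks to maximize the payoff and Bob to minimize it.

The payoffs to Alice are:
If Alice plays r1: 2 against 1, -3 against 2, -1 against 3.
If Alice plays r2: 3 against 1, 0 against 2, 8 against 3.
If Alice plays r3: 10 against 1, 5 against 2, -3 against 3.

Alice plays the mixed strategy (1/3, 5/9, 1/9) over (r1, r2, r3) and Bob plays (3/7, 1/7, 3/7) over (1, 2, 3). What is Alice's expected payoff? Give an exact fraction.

191/63

Against (3/7, 1/7, 3/7), each row's expected payoff is r1: 0; r2: 33/7; r3: 26/7.
Taking the (1/3, 5/9, 1/9)-weighted average: (1/3)·(0) + (5/9)·(33/7) + (1/9)·(26/7) = 191/63.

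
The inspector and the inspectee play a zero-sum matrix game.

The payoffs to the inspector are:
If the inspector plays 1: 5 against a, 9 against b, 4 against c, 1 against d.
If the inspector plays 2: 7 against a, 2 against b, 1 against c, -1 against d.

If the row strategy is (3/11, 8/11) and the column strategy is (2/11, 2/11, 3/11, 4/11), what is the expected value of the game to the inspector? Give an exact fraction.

Against (2/11, 2/11, 3/11, 4/11), each row's expected payoff is 1: 4; 2: 17/11.
Taking the (3/11, 8/11)-weighted average: (3/11)·(4) + (8/11)·(17/11) = 268/121.

268/121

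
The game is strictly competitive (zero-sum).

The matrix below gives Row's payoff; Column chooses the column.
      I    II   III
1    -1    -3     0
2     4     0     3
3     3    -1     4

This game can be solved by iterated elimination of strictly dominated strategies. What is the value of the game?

Row 1 is strictly dominated by row 2 (4>-1, 0>-3, 3>0); eliminate 1.
Column I is strictly dominated by II for Column (0<4, -1<3); eliminate I.
Column III is strictly dominated by II for Column (0<3, -1<4); eliminate III.
Row 3 is strictly dominated by row 2 (0>-1); eliminate 3.
Only (2, II) remains, with payoff 0.

0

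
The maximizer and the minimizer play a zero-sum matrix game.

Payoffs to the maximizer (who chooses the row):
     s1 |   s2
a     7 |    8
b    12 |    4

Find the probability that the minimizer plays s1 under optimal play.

4/9

Row minima are 7 and 4, so the maximizer's maximin is 7; column maxima are 12 and 8, so the minimizer's minimax is 8. These differ, so the equilibrium is in mixed strategies.
Let the minimizer play s1 with probability q. The maximizer is indifferent when 7q + 8(1−q) = 12q + 4(1−q), giving q = 4/9.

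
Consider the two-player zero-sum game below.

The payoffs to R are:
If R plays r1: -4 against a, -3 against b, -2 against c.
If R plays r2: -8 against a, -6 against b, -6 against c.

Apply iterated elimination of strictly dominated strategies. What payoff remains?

Column b is strictly dominated by a for C (-4<-3, -8<-6); eliminate b.
Row r2 is strictly dominated by row r1 (-4>-8, -2>-6); eliminate r2.
Column c is strictly dominated by a for C (-4<-2); eliminate c.
Only (r1, a) remains, with payoff -4.

-4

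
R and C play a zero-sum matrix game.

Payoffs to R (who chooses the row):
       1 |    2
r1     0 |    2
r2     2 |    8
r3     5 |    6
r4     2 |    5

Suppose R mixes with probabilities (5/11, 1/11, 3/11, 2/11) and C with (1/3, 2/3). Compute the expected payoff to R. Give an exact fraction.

113/33

Against (1/3, 2/3), each row's expected payoff is r1: 4/3; r2: 6; r3: 17/3; r4: 4.
Taking the (5/11, 1/11, 3/11, 2/11)-weighted average: (5/11)·(4/3) + (1/11)·(6) + (3/11)·(17/3) + (2/11)·(4) = 113/33.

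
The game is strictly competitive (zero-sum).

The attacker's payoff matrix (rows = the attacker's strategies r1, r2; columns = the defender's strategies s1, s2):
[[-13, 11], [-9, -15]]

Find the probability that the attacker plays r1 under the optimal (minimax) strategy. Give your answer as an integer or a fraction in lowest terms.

1/5

Row minima are -13 and -15, so the attacker's maximin is -13; column maxima are -9 and 11, so the defender's minimax is -9. These differ, so the equilibrium is in mixed strategies.
Let the attacker play r1 with probability p. The defender is indifferent when −13p − 9(1−p) = 11p − 15(1−p), giving p = 1/5.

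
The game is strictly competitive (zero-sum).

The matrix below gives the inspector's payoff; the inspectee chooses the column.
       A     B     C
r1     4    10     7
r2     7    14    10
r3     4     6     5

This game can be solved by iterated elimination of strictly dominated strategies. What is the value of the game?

7

Column C is strictly dominated by A for the inspectee (4<7, 7<10, 4<5); eliminate C.
Row r3 is strictly dominated by row r2 (7>4, 14>6); eliminate r3.
Row r1 is strictly dominated by row r2 (7>4, 14>10); eliminate r1.
Column B is strictly dominated by A for the inspectee (7<14); eliminate B.
Only (r2, A) remains, with payoff 7.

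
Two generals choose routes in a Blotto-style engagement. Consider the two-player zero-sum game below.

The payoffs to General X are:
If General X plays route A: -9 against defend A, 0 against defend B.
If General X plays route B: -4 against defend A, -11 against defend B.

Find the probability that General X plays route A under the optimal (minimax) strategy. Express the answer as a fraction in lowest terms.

7/16

Row minima are -9 and -11, so General X's maximin is -9; column maxima are -4 and 0, so General Y's minimax is -4. These differ, so the equilibrium is in mixed strategies.
Let General X play route A with probability p. General Y is indifferent when −9p − 4(1−p) = −11(1−p), giving p = 7/16.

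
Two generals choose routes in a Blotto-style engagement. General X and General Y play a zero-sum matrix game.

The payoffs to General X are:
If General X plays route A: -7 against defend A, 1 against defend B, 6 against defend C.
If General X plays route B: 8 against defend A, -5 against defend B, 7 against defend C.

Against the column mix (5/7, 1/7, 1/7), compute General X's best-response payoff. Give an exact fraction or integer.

route A: (-7)·(5/7) + (1)·(1/7) + (6)·(1/7) = -4.
route B: (8)·(5/7) + (-5)·(1/7) + (7)·(1/7) = 6.
The best pure response is route B with expected payoff 6.

6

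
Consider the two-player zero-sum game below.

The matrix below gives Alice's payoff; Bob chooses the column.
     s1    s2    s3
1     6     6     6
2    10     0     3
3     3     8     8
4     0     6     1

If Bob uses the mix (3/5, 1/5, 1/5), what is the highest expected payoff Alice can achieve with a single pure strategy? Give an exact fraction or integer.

1: (6)·(3/5) + (6)·(1/5) + (6)·(1/5) = 6.
2: (10)·(3/5) + (0)·(1/5) + (3)·(1/5) = 33/5.
3: (3)·(3/5) + (8)·(1/5) + (8)·(1/5) = 5.
4: (0)·(3/5) + (6)·(1/5) + (1)·(1/5) = 7/5.
The best pure response is 2 with expected payoff 33/5.

33/5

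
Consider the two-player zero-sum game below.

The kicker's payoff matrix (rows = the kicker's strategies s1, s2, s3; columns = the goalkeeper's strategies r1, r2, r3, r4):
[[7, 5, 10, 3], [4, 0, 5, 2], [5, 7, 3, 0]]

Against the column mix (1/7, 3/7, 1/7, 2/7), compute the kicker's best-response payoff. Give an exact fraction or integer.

38/7

s1: (7)·(1/7) + (5)·(3/7) + (10)·(1/7) + (3)·(2/7) = 38/7.
s2: (4)·(1/7) + (0)·(3/7) + (5)·(1/7) + (2)·(2/7) = 13/7.
s3: (5)·(1/7) + (7)·(3/7) + (3)·(1/7) + (0)·(2/7) = 29/7.
The best pure response is s1 with expected payoff 38/7.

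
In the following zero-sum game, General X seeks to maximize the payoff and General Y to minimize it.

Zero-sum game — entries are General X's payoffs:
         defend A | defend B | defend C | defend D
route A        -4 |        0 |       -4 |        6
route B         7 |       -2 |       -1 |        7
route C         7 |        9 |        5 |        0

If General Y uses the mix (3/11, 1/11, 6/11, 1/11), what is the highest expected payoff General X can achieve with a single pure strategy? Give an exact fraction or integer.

60/11

route A: (-4)·(3/11) + (0)·(1/11) + (-4)·(6/11) + (6)·(1/11) = -30/11.
route B: (7)·(3/11) + (-2)·(1/11) + (-1)·(6/11) + (7)·(1/11) = 20/11.
route C: (7)·(3/11) + (9)·(1/11) + (5)·(6/11) + (0)·(1/11) = 60/11.
The best pure response is route C with expected payoff 60/11.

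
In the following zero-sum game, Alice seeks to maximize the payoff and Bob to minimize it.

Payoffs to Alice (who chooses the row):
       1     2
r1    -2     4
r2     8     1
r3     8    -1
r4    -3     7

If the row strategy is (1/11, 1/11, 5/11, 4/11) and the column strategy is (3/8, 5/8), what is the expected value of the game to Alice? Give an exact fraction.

Against (3/8, 5/8), each row's expected payoff is r1: 7/4; r2: 29/8; r3: 19/8; r4: 13/4.
Taking the (1/11, 1/11, 5/11, 4/11)-weighted average: (1/11)·(7/4) + (1/11)·(29/8) + (5/11)·(19/8) + (4/11)·(13/4) = 11/4.

11/4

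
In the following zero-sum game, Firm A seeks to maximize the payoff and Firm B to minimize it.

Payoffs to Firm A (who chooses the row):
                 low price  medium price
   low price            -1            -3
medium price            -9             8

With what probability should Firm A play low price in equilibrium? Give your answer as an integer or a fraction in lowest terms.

Row minima are -3 and -9, so Firm A's maximin is -3; column maxima are -1 and 8, so Firm B's minimax is -1. These differ, so the equilibrium is in mixed strategies.
Let Firm A play low price with probability p. Firm B is indifferent when −p − 9(1−p) = −3p + 8(1−p), giving p = 17/19.

17/19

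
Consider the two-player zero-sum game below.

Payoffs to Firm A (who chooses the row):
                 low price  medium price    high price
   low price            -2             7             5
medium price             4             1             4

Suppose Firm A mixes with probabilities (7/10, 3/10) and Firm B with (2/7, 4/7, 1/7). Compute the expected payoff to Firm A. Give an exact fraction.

251/70

Against (2/7, 4/7, 1/7), each row's expected payoff is low price: 29/7; medium price: 16/7.
Taking the (7/10, 3/10)-weighted average: (7/10)·(29/7) + (3/10)·(16/7) = 251/70.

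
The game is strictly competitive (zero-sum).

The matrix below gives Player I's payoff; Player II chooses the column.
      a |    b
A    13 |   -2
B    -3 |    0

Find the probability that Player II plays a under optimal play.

1/9

Row minima are -2 and -3, so Player I's maximin is -2; column maxima are 13 and 0, so Player II's minimax is 0. These differ, so the equilibrium is in mixed strategies.
Let Player II play a with probability q. Player I is indifferent when 13q − 2(1−q) = −3q, giving q = 1/9.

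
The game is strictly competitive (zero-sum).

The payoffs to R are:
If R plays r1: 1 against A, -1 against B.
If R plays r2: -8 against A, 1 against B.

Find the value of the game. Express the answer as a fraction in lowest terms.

Row minima are -1 and -8, so R's maximin is -1; column maxima are 1 and 1, so C's minimax is 1. These differ, so the equilibrium is in mixed strategies.
Let R play r1 with probability p. C is indifferent when p − 8(1−p) = −p + (1−p), giving p = 9/11.
Let C play A with probability q. R is indifferent when q − (1−q) = −8q + (1−q), giving q = 2/11.
The value is 1·(2/11) + (-1)·(9/11) = -7/11.

-7/11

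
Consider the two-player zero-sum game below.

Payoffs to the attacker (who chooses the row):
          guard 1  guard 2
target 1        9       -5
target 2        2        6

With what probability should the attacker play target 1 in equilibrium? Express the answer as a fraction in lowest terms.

Row minima are -5 and 2, so the attacker's maximin is 2; column maxima are 9 and 6, so the defender's minimax is 6. These differ, so the equilibrium is in mixed strategies.
Let the attacker play target 1 with probability p. The defender is indifferent when 9p + 2(1−p) = −5p + 6(1−p), giving p = 2/9.

2/9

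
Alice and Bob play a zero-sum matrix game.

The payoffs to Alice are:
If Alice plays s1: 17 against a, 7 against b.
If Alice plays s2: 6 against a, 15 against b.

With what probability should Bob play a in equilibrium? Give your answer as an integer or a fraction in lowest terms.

Row minima are 7 and 6, so Alice's maximin is 7; column maxima are 17 and 15, so Bob's minimax is 15. These differ, so the equilibrium is in mixed strategies.
Let Bob play a with probability q. Alice is indifferent when 17q + 7(1−q) = 6q + 15(1−q), giving q = 8/19.

8/19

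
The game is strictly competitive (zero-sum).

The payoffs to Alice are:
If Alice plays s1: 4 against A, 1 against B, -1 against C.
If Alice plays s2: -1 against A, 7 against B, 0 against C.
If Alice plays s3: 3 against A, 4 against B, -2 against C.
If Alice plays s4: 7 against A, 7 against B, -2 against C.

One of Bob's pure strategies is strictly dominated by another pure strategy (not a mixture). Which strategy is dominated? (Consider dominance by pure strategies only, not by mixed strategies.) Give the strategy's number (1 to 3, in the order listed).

2

Bob prefers columns that give Alice less. Compare B with C: -1 < 1, 0 < 7, -2 < 4, -2 < 7.
So C strictly dominates B for Bob; B is strictly dominated.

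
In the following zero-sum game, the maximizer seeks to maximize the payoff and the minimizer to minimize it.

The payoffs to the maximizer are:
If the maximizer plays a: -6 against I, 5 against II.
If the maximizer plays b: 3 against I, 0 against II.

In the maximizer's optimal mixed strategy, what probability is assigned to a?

3/14

Row minima are -6 and 0, so the maximizer's maximin is 0; column maxima are 3 and 5, so the minimizer's minimax is 3. These differ, so the equilibrium is in mixed strategies.
Let the maximizer play a with probability p. The minimizer is indifferent when −6p + 3(1−p) = 5p, giving p = 3/14.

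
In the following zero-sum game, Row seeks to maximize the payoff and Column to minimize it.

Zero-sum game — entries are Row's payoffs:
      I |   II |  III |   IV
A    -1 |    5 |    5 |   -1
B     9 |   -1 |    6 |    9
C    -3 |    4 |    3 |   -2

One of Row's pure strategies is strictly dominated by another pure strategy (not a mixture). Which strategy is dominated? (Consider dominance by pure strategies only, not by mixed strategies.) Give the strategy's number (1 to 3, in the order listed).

3

Compare C with A: -1 > -3, 5 > 4, 5 > 3, -1 > -2.
So A strictly dominates C for Row; C is strictly dominated.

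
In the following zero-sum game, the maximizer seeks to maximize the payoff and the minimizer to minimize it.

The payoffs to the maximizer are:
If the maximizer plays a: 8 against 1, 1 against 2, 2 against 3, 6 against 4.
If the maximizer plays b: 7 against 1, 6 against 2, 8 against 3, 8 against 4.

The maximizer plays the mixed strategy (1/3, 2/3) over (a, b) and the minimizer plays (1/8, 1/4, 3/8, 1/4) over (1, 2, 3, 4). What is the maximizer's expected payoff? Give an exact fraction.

Against (1/8, 1/4, 3/8, 1/4), each row's expected payoff is a: 7/2; b: 59/8.
Taking the (1/3, 2/3)-weighted average: (1/3)·(7/2) + (2/3)·(59/8) = 73/12.

73/12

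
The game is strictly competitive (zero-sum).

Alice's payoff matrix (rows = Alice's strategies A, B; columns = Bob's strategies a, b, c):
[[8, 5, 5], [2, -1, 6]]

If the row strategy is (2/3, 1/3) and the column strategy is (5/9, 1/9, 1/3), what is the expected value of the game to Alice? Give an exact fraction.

49/9

Against (5/9, 1/9, 1/3), each row's expected payoff is A: 20/3; B: 3.
Taking the (2/3, 1/3)-weighted average: (2/3)·(20/3) + (1/3)·(3) = 49/9.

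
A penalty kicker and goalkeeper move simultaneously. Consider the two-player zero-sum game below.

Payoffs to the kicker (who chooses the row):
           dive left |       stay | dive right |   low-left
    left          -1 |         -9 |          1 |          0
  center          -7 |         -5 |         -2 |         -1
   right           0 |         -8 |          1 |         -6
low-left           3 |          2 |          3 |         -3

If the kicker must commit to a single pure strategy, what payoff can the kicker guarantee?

The worst-case payoff for each row is left: -9, center: -7, right: -8, low-left: -3.
The best of these is -3.

-3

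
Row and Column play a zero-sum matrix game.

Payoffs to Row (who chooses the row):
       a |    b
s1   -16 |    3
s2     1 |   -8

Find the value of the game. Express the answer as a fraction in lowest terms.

-125/28

Row minima are -16 and -8, so Row's maximin is -8; column maxima are 1 and 3, so Column's minimax is 1. These differ, so the equilibrium is in mixed strategies.
Let Row play s1 with probability p. Column is indifferent when −16p + (1−p) = 3p − 8(1−p), giving p = 9/28.
Let Column play a with probability q. Row is indifferent when −16q + 3(1−q) = q − 8(1−q), giving q = 11/28.
The value is -16·(11/28) + (3)·(17/28) = -125/28.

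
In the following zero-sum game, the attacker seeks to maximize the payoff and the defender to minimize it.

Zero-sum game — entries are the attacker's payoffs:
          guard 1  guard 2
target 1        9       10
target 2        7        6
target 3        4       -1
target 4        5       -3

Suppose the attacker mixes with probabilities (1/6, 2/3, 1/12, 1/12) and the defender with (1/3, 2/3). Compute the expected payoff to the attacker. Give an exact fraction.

Against (1/3, 2/3), each row's expected payoff is target 1: 29/3; target 2: 19/3; target 3: 2/3; target 4: -1/3.
Taking the (1/6, 2/3, 1/12, 1/12)-weighted average: (1/6)·(29/3) + (2/3)·(19/3) + (1/12)·(2/3) + (1/12)·(-1/3) = 211/36.

211/36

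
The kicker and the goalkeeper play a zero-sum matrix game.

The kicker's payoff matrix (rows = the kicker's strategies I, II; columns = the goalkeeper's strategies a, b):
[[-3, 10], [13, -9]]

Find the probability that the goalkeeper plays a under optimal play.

19/35

Row minima are -3 and -9, so the kicker's maximin is -3; column maxima are 13 and 10, so the goalkeeper's minimax is 10. These differ, so the equilibrium is in mixed strategies.
Let the goalkeeper play a with probability q. The kicker is indifferent when −3q + 10(1−q) = 13q − 9(1−q), giving q = 19/35.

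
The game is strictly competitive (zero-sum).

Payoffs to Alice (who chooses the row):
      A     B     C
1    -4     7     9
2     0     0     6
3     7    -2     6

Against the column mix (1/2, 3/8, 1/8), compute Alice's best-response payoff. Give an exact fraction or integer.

1: (-4)·(1/2) + (7)·(3/8) + (9)·(1/8) = 7/4.
2: (0)·(1/2) + (0)·(3/8) + (6)·(1/8) = 3/4.
3: (7)·(1/2) + (-2)·(3/8) + (6)·(1/8) = 7/2.
The best pure response is 3 with expected payoff 7/2.

7/2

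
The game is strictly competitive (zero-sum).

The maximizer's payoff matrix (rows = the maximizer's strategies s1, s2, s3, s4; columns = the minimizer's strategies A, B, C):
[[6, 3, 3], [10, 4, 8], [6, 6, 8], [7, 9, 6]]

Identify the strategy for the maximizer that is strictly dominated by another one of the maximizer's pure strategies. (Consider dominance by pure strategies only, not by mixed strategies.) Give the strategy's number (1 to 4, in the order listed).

1

Compare s1 with s2: 10 > 6, 4 > 3, 8 > 3.
So s2 strictly dominates s1 for the maximizer; s1 is strictly dominated.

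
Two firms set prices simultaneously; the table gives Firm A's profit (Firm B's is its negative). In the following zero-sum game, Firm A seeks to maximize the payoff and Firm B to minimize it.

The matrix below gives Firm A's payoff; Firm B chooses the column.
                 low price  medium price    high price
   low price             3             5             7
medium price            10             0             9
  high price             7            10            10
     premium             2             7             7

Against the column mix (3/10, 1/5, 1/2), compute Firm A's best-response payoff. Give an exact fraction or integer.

low price: (3)·(3/10) + (5)·(1/5) + (7)·(1/2) = 27/5.
medium price: (10)·(3/10) + (0)·(1/5) + (9)·(1/2) = 15/2.
high price: (7)·(3/10) + (10)·(1/5) + (10)·(1/2) = 91/10.
premium: (2)·(3/10) + (7)·(1/5) + (7)·(1/2) = 11/2.
The best pure response is high price with expected payoff 91/10.

91/10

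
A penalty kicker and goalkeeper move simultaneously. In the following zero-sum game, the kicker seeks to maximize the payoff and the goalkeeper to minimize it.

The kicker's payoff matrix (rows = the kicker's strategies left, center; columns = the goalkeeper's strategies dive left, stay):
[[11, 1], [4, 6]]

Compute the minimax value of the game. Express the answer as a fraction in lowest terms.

31/6

Row minima are 1 and 4, so the kicker's maximin is 4; column maxima are 11 and 6, so the goalkeeper's minimax is 6. These differ, so the equilibrium is in mixed strategies.
Let the kicker play left with probability p. The goalkeeper is indifferent when 11p + 4(1−p) = p + 6(1−p), giving p = 1/6.
Let the goalkeeper play dive left with probability q. The kicker is indifferent when 11q + (1−q) = 4q + 6(1−q), giving q = 5/12.
The value is 11·(5/12) + (1)·(7/12) = 31/6.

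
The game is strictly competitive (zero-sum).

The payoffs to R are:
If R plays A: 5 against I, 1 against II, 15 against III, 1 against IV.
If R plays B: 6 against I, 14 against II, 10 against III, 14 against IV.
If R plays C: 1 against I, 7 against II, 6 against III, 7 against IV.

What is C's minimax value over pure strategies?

The worst case (largest entry) in each column is I: 6, II: 14, III: 15, IV: 14.
The best (smallest) of these is 6.

6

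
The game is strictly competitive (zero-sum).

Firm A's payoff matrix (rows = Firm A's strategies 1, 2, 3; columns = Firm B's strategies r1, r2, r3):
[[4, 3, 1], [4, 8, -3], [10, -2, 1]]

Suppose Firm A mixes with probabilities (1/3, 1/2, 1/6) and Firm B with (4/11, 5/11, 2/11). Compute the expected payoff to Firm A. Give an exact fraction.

124/33

Against (4/11, 5/11, 2/11), each row's expected payoff is 1: 3; 2: 50/11; 3: 32/11.
Taking the (1/3, 1/2, 1/6)-weighted average: (1/3)·(3) + (1/2)·(50/11) + (1/6)·(32/11) = 124/33.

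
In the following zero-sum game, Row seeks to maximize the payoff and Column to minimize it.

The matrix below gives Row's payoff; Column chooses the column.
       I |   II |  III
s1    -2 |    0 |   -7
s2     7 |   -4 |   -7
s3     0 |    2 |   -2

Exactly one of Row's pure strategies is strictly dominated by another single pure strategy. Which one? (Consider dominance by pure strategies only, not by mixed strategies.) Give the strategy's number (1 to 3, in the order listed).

1

Compare s1 with s3: 0 > -2, 2 > 0, -2 > -7.
So s3 strictly dominates s1 for Row; s1 is strictly dominated.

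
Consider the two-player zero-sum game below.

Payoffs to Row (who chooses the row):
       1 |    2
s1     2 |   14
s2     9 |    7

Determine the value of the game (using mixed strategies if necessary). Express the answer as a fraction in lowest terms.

8

Row minima are 2 and 7, so Row's maximin is 7; column maxima are 9 and 14, so Column's minimax is 9. These differ, so the equilibrium is in mixed strategies.
Let Row play s1 with probability p. Column is indifferent when 2p + 9(1−p) = 14p + 7(1−p), giving p = 1/7.
Let Column play 1 with probability q. Row is indifferent when 2q + 14(1−q) = 9q + 7(1−q), giving q = 1/2.
The value is 2·(1/2) + (14)·(1/2) = 8.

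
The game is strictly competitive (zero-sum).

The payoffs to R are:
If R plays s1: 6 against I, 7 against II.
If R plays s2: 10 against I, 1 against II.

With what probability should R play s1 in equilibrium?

Row minima are 6 and 1, so R's maximin is 6; column maxima are 10 and 7, so C's minimax is 7. These differ, so the equilibrium is in mixed strategies.
Let R play s1 with probability p. C is indifferent when 6p + 10(1−p) = 7p + (1−p), giving p = 9/10.

9/10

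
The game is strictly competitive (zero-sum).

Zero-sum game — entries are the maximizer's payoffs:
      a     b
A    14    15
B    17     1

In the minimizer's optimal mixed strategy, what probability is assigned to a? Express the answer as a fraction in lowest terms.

14/17

Row minima are 14 and 1, so the maximizer's maximin is 14; column maxima are 17 and 15, so the minimizer's minimax is 15. These differ, so the equilibrium is in mixed strategies.
Let the minimizer play a with probability q. The maximizer is indifferent when 14q + 15(1−q) = 17q + (1−q), giving q = 14/17.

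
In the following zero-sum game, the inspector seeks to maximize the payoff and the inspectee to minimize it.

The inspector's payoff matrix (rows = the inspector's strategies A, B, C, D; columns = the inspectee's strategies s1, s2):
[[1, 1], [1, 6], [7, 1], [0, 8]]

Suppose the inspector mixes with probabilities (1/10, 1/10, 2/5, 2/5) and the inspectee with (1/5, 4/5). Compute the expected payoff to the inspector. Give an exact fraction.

Against (1/5, 4/5), each row's expected payoff is A: 1; B: 5; C: 11/5; D: 32/5.
Taking the (1/10, 1/10, 2/5, 2/5)-weighted average: (1/10)·(1) + (1/10)·(5) + (2/5)·(11/5) + (2/5)·(32/5) = 101/25.

101/25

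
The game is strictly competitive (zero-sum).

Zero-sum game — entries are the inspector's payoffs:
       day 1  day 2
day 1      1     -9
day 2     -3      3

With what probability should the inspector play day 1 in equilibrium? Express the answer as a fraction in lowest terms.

3/8

Row minima are -9 and -3, so the inspector's maximin is -3; column maxima are 1 and 3, so the inspectee's minimax is 1. These differ, so the equilibrium is in mixed strategies.
Let the inspector play day 1 with probability p. The inspectee is indifferent when p − 3(1−p) = −9p + 3(1−p), giving p = 3/8.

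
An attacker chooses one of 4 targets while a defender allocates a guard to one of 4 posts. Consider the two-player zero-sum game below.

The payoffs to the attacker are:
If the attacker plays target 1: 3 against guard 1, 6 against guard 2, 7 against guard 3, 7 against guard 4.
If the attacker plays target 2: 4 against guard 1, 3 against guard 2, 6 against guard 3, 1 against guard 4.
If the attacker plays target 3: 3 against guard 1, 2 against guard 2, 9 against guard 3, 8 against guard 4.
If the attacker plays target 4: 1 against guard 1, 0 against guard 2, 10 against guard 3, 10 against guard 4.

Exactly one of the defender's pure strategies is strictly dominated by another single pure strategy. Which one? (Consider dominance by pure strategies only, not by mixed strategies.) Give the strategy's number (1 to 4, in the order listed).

The defender prefers columns that give the attacker less. Compare guard 3 with guard 1: 3 < 7, 4 < 6, 3 < 9, 1 < 10.
So guard 1 strictly dominates guard 3 for the defender; guard 3 is strictly dominated.

3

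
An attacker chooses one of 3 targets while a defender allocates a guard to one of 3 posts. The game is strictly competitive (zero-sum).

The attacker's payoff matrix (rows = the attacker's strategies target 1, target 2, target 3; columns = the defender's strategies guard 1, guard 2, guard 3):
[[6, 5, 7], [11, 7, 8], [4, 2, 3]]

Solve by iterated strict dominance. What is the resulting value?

7

Column guard 1 is strictly dominated by guard 2 for the defender (5<6, 7<11, 2<4); eliminate guard 1.
Row target 3 is strictly dominated by row target 1 (5>2, 7>3); eliminate target 3.
Column guard 3 is strictly dominated by guard 2 for the defender (5<7, 7<8); eliminate guard 3.
Row target 1 is strictly dominated by row target 2 (7>5); eliminate target 1.
Only (target 2, guard 2) remains, with payoff 7.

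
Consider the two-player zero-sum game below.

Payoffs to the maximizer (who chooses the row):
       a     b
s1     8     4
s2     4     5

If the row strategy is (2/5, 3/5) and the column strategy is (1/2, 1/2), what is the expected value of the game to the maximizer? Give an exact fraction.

Against (1/2, 1/2), each row's expected payoff is s1: 6; s2: 9/2.
Taking the (2/5, 3/5)-weighted average: (2/5)·(6) + (3/5)·(9/2) = 51/10.

51/10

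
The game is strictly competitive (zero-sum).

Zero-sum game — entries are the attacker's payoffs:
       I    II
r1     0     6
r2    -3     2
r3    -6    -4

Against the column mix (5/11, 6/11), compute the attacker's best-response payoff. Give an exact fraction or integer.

r1: (0)·(5/11) + (6)·(6/11) = 36/11.
r2: (-3)·(5/11) + (2)·(6/11) = -3/11.
r3: (-6)·(5/11) + (-4)·(6/11) = -54/11.
The best pure response is r1 with expected payoff 36/11.

36/11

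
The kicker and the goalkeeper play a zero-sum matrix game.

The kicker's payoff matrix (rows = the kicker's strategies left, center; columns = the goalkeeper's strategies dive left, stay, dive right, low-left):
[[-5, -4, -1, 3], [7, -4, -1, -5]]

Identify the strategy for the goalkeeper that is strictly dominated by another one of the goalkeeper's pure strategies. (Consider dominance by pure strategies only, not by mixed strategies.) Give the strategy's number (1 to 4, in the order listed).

The goalkeeper prefers columns that give the kicker less. Compare dive right with stay: -4 < -1, -4 < -1.
So stay strictly dominates dive right for the goalkeeper; dive right is strictly dominated.

3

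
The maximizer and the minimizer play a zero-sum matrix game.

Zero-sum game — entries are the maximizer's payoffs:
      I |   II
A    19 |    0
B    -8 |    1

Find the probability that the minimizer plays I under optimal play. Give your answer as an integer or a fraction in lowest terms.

Row minima are 0 and -8, so the maximizer's maximin is 0; column maxima are 19 and 1, so the minimizer's minimax is 1. These differ, so the equilibrium is in mixed strategies.
Let the minimizer play I with probability q. The maximizer is indifferent when 19q = −8q + (1−q), giving q = 1/28.

1/28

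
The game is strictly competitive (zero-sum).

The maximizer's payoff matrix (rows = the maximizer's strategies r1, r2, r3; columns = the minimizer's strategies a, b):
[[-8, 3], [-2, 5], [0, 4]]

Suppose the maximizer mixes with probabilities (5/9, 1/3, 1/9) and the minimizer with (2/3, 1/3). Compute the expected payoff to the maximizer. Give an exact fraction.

Against (2/3, 1/3), each row's expected payoff is r1: -13/3; r2: 1/3; r3: 4/3.
Taking the (5/9, 1/3, 1/9)-weighted average: (5/9)·(-13/3) + (1/3)·(1/3) + (1/9)·(4/3) = -58/27.

-58/27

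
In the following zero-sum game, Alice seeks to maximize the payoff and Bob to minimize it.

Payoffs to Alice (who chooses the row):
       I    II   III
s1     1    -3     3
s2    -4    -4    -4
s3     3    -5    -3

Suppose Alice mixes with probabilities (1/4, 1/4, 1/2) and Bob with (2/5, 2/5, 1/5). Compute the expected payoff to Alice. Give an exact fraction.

-7/4

Against (2/5, 2/5, 1/5), each row's expected payoff is s1: -1/5; s2: -4; s3: -7/5.
Taking the (1/4, 1/4, 1/2)-weighted average: (1/4)·(-1/5) + (1/4)·(-4) + (1/2)·(-7/5) = -7/4.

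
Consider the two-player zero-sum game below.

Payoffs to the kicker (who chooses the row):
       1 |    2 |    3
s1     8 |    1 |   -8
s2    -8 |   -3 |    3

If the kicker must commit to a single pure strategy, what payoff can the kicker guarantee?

-8

The worst-case payoff for each row is s1: -8, s2: -8.
The best of these is -8.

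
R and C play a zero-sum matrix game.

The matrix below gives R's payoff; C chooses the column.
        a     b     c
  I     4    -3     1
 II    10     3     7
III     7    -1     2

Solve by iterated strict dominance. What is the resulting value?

Column a is strictly dominated by b for C (-3<4, 3<10, -1<7); eliminate a.
Column c is strictly dominated by b for C (-3<1, 3<7, -1<2); eliminate c.
Row I is strictly dominated by row II (3>-3); eliminate I.
Row III is strictly dominated by row II (3>-1); eliminate III.
Only (II, b) remains, with payoff 3.

3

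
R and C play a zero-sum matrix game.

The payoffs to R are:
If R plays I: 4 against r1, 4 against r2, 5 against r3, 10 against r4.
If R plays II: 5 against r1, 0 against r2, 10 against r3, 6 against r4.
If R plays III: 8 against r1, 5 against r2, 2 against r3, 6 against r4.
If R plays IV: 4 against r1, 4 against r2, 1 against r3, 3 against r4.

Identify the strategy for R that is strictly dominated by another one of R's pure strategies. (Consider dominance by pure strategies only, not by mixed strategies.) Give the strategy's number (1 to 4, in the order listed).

4

Compare IV with III: 8 > 4, 5 > 4, 2 > 1, 6 > 3.
So III strictly dominates IV for R; IV is strictly dominated.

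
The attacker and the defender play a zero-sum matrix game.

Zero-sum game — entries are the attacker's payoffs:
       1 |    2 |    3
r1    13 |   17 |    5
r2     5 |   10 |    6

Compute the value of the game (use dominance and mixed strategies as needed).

Column 2 is strictly dominated by 1 for the defender (it gives the attacker more in every row).
The remaining 2×2 game on (r1, r2) × (1, 3) has no saddle point. Let the attacker play r1 with probability p; indifference gives 13p + 5(1−p) = 5p + 6(1−p), so p = 1/9.
Similarly the defender's optimal q on 1 is 1/9, and the value is 13·(1/9) + (5)·(8/9) = 53/9.

53/9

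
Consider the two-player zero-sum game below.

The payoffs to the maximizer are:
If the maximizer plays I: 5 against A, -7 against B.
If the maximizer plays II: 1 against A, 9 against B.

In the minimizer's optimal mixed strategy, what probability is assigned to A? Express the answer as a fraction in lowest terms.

Row minima are -7 and 1, so the maximizer's maximin is 1; column maxima are 5 and 9, so the minimizer's minimax is 5. These differ, so the equilibrium is in mixed strategies.
Let the minimizer play A with probability q. The maximizer is indifferent when 5q − 7(1−q) = q + 9(1−q), giving q = 4/5.

4/5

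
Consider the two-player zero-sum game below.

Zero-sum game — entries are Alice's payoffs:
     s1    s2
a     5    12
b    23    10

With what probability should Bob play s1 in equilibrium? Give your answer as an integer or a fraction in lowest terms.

Row minima are 5 and 10, so Alice's maximin is 10; column maxima are 23 and 12, so Bob's minimax is 12. These differ, so the equilibrium is in mixed strategies.
Let Bob play s1 with probability q. Alice is indifferent when 5q + 12(1−q) = 23q + 10(1−q), giving q = 1/10.

1/10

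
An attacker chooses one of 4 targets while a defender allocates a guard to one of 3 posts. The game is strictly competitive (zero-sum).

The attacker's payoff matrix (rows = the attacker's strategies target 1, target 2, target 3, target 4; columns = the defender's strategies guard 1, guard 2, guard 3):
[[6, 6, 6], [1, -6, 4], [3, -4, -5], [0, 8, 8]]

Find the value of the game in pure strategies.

6

Row minima: 6, -6, -5, 0 → the attacker's maximin is 6.
Column maxima: 6, 8, 8 → the defender's minimax is 6.
They coincide at (target 1, guard 1), so the value is 6.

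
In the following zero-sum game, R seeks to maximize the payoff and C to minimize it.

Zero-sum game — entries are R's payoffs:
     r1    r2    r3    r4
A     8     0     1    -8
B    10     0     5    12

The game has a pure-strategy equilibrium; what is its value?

0

Row minima: -8, 0 → R's maximin is 0.
Column maxima: 10, 0, 5, 12 → C's minimax is 0.
They coincide at (B, r2), so the value is 0.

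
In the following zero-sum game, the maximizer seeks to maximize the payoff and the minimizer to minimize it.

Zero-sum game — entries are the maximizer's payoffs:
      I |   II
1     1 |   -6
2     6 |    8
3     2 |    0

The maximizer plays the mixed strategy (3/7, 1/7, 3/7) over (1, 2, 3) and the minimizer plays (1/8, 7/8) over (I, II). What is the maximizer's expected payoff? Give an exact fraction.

Against (1/8, 7/8), each row's expected payoff is 1: -41/8; 2: 31/4; 3: 1/4.
Taking the (3/7, 1/7, 3/7)-weighted average: (3/7)·(-41/8) + (1/7)·(31/4) + (3/7)·(1/4) = -55/56.

-55/56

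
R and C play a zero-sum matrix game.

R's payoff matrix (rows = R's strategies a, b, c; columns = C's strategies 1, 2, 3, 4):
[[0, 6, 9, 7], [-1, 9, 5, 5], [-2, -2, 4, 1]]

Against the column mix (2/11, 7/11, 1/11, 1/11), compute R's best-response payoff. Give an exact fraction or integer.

71/11

a: (0)·(2/11) + (6)·(7/11) + (9)·(1/11) + (7)·(1/11) = 58/11.
b: (-1)·(2/11) + (9)·(7/11) + (5)·(1/11) + (5)·(1/11) = 71/11.
c: (-2)·(2/11) + (-2)·(7/11) + (4)·(1/11) + (1)·(1/11) = -13/11.
The best pure response is b with expected payoff 71/11.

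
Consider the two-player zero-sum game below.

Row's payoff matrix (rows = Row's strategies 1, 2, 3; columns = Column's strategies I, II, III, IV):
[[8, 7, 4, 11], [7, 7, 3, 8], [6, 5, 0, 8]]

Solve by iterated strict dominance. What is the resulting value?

4

Column IV is strictly dominated by I for Column (8<11, 7<8, 6<8); eliminate IV.
Row 3 is strictly dominated by row 1 (8>6, 7>5, 4>0); eliminate 3.
Column I is strictly dominated by III for Column (4<8, 3<7); eliminate I.
Column II is strictly dominated by III for Column (4<7, 3<7); eliminate II.
Row 2 is strictly dominated by row 1 (4>3); eliminate 2.
Only (1, III) remains, with payoff 4.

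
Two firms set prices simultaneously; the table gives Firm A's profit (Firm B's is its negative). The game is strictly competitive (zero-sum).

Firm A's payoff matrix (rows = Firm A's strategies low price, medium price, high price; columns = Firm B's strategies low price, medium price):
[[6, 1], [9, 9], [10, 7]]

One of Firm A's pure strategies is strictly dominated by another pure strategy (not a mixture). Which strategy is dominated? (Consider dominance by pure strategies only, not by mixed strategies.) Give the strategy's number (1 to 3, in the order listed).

Compare low price with medium price: 9 > 6, 9 > 1.
So medium price strictly dominates low price for Firm A; low price is strictly dominated.

1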